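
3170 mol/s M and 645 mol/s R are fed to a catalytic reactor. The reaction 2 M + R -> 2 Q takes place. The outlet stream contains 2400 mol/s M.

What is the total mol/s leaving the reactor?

For M: n = n₀ − 2ξ → 2400 = 3170 − 2ξ, giving ξ = 385 mol/s.
Outlet amounts (n = n₀ + ν ξ):
  M: 3170 − 2(385) = 2400
  R: 645 − 1(385) = 260
  Q: 0 + 2(385) = 770
Total out = 2400 + 260 + 770 = 3430 mol/s.

3430 mol/s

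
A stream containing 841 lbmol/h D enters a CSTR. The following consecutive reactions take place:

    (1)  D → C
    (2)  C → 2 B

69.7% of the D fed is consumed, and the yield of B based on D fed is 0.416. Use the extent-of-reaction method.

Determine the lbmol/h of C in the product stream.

Conversion of D: D consumed = 1ξ₁ = 0.697 × 841 → ξ₁ = 586.2 lbmol/h.
Yield of B: 2ξ₂ / 841 = 0.416 → ξ₂ = 174.9 lbmol/h.
Outlet amounts (n = n₀ + Σ ν·ξ):
  D: 841 − 1(586.2) = 254.8
  C: 0 + 1(586.2) − 1(174.9) = 411.2
  B: 0 + 2(174.9) = 349.9

411 lbmol/h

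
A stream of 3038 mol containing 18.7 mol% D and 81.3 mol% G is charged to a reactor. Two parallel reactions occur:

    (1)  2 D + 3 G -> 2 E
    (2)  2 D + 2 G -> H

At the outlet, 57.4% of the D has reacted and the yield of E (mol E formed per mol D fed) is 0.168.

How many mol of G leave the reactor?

Yield of E: 2ξ₁ / 568.1 = 0.168 → ξ₁ = 47.72 mol.
Conversion of D: 2ξ₁ + 2ξ₂ = 0.574 × 568.1 = 326.1 → ξ₂ = 115.3 mol.
Outlet amounts (n = n₀ + Σ ν·ξ):
  D: 568.1 − 2(47.72) − 2(115.3) = 242
  G: 2470 − 3(47.72) − 2(115.3) = 2096
  E: 0 + 2(47.72) = 95.44
  H: 0 + 1(115.3) = 115.3

2100 mol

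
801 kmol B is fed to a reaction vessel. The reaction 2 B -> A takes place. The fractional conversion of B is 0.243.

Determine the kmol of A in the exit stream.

97.3 kmol

B reacted = 0.243 × 801 = 194.6 kmol; ν_B = −2, so ξ = 194.6/2 = 97.32 kmol.
Outlet amounts (n = n₀ + ν ξ):
  B: 801 − 2(97.32) = 606.4
  A: 0 + 1(97.32) = 97.32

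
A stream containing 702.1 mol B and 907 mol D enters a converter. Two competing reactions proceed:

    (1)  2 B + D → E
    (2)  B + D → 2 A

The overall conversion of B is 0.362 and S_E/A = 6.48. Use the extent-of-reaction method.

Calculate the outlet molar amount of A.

18.9 mol

Conversion of B: B consumed = 0.362 × 702.1 = 254.2 mol = 2ξ₁ + 1ξ₂.
Selectivity: 1ξ₁ / (2ξ₂) = 6.48 → ξ₁ = 12.96 ξ₂.
Substitute: (2·12.96 + 1) ξ₂ = 254.2 → ξ₂ = 9.441 mol, ξ₁ = 122.4 mol.
Outlet amounts (n = n₀ + Σ ν·ξ):
  B: 702.1 − 2(122.4) − 1(9.441) = 447.9
  D: 907 − 1(122.4) − 1(9.441) = 775.2
  E: 0 + 1(122.4) = 122.4
  A: 0 + 2(9.441) = 18.88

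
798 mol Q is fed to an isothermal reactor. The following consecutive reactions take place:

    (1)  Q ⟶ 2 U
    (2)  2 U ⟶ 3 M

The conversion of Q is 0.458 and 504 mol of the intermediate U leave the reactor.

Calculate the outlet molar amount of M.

340 mol

Conversion of Q: Q consumed = 1ξ₁ = 0.458 × 798 → ξ₁ = 365.5 mol.
U balance: n_U = 0 + 2ξ₁ − 2ξ₂ = 504 → ξ₂ = (2·365.5 − 504)/2 = 113.5 mol.
Outlet amounts (n = n₀ + Σ ν·ξ):
  Q: 798 − 1(365.5) = 432.5
  U: 0 + 2(365.5) − 2(113.5) = 504
  M: 0 + 3(113.5) = 340.5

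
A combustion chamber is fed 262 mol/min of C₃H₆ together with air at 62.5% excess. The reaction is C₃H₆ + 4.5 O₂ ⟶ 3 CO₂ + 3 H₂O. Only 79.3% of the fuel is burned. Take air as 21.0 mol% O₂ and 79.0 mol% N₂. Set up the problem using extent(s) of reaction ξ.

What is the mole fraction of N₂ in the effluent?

0.76

Stoichiometric O₂ = 4.5 × 262 = 1179 mol/min; O₂ fed = 1179 × 1.625 = 1916 mol/min.
N₂ fed = 1916 × 79/21 = 7207 mol/min.
Fuel reacted = 0.793 × 262 → ξ = 207.8 mol/min.
Outlet (n = n₀ + ν ξ):
  C₃H₆: 262 − 1(207.8) = 54.23
  O₂: 1916 − 4.5(207.8) = 980.9
  N₂: 7207 (inert)
  CO₂: 0 + 3(207.8) = 623.3
  H₂O: 0 + 3(207.8) = 623.3
Total out = 9489 mol/min; y_N₂ = 7207 / 9489 = 0.7595.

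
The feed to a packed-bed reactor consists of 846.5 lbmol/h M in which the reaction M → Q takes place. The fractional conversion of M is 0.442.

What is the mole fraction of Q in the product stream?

M reacted = 0.442 × 846.5 = 374.2 lbmol/h; ν_M = −1, so ξ = 374.2/1 = 374.2 lbmol/h.
Outlet amounts (n = n₀ + ν ξ):
  M: 846.5 − 1(374.2) = 472.3
  Q: 0 + 1(374.2) = 374.2
Total out = 846.5 lbmol/h; y_Q = 374.2 / 846.5 = 0.442.

0.442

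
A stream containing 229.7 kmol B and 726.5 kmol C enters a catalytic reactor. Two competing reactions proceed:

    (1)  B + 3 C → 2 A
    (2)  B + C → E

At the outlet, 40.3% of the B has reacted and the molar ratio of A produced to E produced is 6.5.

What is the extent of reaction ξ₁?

ξ₁ = 70.8 kmol

Conversion of B: B consumed = 0.403 × 229.7 = 92.57 kmol = 1ξ₁ + 1ξ₂.
Selectivity: 2ξ₁ / (1ξ₂) = 6.5 → ξ₁ = 3.25 ξ₂.
Substitute: (1·3.25 + 1) ξ₂ = 92.57 → ξ₂ = 21.78 kmol, ξ₁ = 70.79 kmol.
Outlet amounts (n = n₀ + Σ ν·ξ):
  B: 229.7 − 1(70.79) − 1(21.78) = 137.1
  C: 726.5 − 3(70.79) − 1(21.78) = 492.4
  A: 0 + 2(70.79) = 141.6
  E: 0 + 1(21.78) = 21.78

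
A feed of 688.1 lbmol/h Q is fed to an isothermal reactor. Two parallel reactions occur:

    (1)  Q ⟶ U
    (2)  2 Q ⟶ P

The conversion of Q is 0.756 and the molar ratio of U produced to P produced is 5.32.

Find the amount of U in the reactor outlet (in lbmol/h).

Conversion of Q: Q consumed = 0.756 × 688.1 = 520.2 lbmol/h = 1ξ₁ + 2ξ₂.
Selectivity: 1ξ₁ / (1ξ₂) = 5.32 → ξ₁ = 5.32 ξ₂.
Substitute: (1·5.32 + 2) ξ₂ = 520.2 → ξ₂ = 71.07 lbmol/h, ξ₁ = 378.1 lbmol/h.
Outlet amounts (n = n₀ + Σ ν·ξ):
  Q: 688.1 − 1(378.1) − 2(71.07) = 167.9
  U: 0 + 1(378.1) = 378.1
  P: 0 + 1(71.07) = 71.07

378 lbmol/h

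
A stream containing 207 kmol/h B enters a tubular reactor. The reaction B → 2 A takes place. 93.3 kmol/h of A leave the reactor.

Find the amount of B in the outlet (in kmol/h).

160 kmol/h

For A: n = n₀ + 2ξ → 93.3 = 0 + 2ξ, giving ξ = 46.65 kmol/h.
Outlet amounts (n = n₀ + ν ξ):
  B: 207 − 1(46.65) = 160.3
  A: 0 + 2(46.65) = 93.3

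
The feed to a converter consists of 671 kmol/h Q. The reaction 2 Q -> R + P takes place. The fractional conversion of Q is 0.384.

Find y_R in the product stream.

Q reacted = 0.384 × 671 = 257.7 kmol/h; ν_Q = −2, so ξ = 257.7/2 = 128.8 kmol/h.
Outlet amounts (n = n₀ + ν ξ):
  Q: 671 − 2(128.8) = 413.3
  R: 0 + 1(128.8) = 128.8
  P: 0 + 1(128.8) = 128.8
Total out = 671 kmol/h; y_R = 128.8 / 671 = 0.192.

0.192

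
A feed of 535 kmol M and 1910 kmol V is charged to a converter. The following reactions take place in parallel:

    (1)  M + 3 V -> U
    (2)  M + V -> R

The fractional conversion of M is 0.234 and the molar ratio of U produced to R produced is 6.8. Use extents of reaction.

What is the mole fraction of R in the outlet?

Conversion of M: M consumed = 0.234 × 535 = 125.2 kmol = 1ξ₁ + 1ξ₂.
Selectivity: 1ξ₁ / (1ξ₂) = 6.8 → ξ₁ = 6.8 ξ₂.
Substitute: (1·6.8 + 1) ξ₂ = 125.2 → ξ₂ = 16.05 kmol, ξ₁ = 109.1 kmol.
Outlet amounts (n = n₀ + Σ ν·ξ):
  M: 535 − 1(109.1) − 1(16.05) = 409.8
  V: 1910 − 3(109.1) − 1(16.05) = 1567
  U: 0 + 1(109.1) = 109.1
  R: 0 + 1(16.05) = 16.05
Total out = 2102 kmol; y_R = 16.05 / 2102 = 0.007637.

0.00764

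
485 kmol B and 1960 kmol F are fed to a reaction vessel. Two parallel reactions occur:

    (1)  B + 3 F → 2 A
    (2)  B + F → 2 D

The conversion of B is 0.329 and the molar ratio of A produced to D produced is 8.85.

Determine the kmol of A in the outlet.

Conversion of B: B consumed = 0.329 × 485 = 159.6 kmol = 1ξ₁ + 1ξ₂.
Selectivity: 2ξ₁ / (2ξ₂) = 8.85 → ξ₁ = 8.85 ξ₂.
Substitute: (1·8.85 + 1) ξ₂ = 159.6 → ξ₂ = 16.2 kmol, ξ₁ = 143.4 kmol.
Outlet amounts (n = n₀ + Σ ν·ξ):
  B: 485 − 1(143.4) − 1(16.2) = 325.4
  F: 1960 − 3(143.4) − 1(16.2) = 1514
  A: 0 + 2(143.4) = 286.7
  D: 0 + 2(16.2) = 32.4

287 kmol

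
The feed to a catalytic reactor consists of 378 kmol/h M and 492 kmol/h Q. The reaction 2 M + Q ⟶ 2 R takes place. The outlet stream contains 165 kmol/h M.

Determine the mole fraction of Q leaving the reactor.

For M: n = n₀ − 2ξ → 165 = 378 − 2ξ, giving ξ = 106.5 kmol/h.
Outlet amounts (n = n₀ + ν ξ):
  M: 378 − 2(106.5) = 165
  Q: 492 − 1(106.5) = 385.5
  R: 0 + 2(106.5) = 213
Total out = 763.5 kmol/h; y_Q = 385.5 / 763.5 = 0.5049.

0.505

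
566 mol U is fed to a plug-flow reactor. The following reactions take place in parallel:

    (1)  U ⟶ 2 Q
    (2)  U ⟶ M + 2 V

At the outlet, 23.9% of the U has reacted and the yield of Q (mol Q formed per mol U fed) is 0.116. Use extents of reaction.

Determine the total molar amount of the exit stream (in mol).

Yield of Q: 2ξ₁ / 566 = 0.116 → ξ₁ = 32.83 mol.
Conversion of U: 1ξ₁ + 1ξ₂ = 0.239 × 566 = 135.3 → ξ₂ = 102.4 mol.
Outlet amounts (n = n₀ + Σ ν·ξ):
  U: 566 − 1(32.83) − 1(102.4) = 430.7
  Q: 0 + 2(32.83) = 65.66
  M: 0 + 1(102.4) = 102.4
  V: 0 + 2(102.4) = 204.9
Total out = 430.7 + 65.66 + 102.4 + 204.9 = 803.7 mol.

804 mol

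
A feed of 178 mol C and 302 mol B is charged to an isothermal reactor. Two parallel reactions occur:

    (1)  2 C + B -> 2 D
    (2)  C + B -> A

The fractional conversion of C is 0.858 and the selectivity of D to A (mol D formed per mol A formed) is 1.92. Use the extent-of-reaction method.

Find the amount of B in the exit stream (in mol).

Conversion of C: C consumed = 0.858 × 178 = 152.7 mol = 2ξ₁ + 1ξ₂.
Selectivity: 2ξ₁ / (1ξ₂) = 1.92 → ξ₁ = 0.96 ξ₂.
Substitute: (2·0.96 + 1) ξ₂ = 152.7 → ξ₂ = 52.3 mol, ξ₁ = 50.21 mol.
Outlet amounts (n = n₀ + Σ ν·ξ):
  C: 178 − 2(50.21) − 1(52.3) = 25.28
  B: 302 − 1(50.21) − 1(52.3) = 199.5
  D: 0 + 2(50.21) = 100.4
  A: 0 + 1(52.3) = 52.3

199 mol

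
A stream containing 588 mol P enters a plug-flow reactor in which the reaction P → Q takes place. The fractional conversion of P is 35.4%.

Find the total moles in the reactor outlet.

P reacted = 0.354 × 588 = 208.2 mol; ν_P = −1, so ξ = 208.2/1 = 208.2 mol.
Outlet amounts (n = n₀ + ν ξ):
  P: 588 − 1(208.2) = 379.8
  Q: 0 + 1(208.2) = 208.2
Total out = 379.8 + 208.2 = 588 mol.

588 mol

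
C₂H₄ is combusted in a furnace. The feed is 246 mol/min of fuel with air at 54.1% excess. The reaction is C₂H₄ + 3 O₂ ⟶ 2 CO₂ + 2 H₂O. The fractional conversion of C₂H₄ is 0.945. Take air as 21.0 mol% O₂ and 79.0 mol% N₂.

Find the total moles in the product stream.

Stoichiometric O₂ = 3 × 246 = 738 mol/min; O₂ fed = 738 × 1.541 = 1137 mol/min.
N₂ fed = 1137 × 79/21 = 4278 mol/min.
Fuel reacted = 0.945 × 246 → ξ = 232.5 mol/min.
Outlet (n = n₀ + ν ξ):
  C₂H₄: 246 − 1(232.5) = 13.53
  O₂: 1137 − 3(232.5) = 439.8
  N₂: 4278 (inert)
  CO₂: 0 + 2(232.5) = 464.9
  H₂O: 0 + 2(232.5) = 464.9
Total out = 13.53 + 439.8 + 4278 + 464.9 + 464.9 = 5662 mol/min.

5660 mol/min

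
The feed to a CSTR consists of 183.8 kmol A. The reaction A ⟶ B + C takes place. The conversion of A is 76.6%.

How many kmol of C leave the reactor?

A reacted = 0.766 × 183.8 = 140.8 kmol; ν_A = −1, so ξ = 140.8/1 = 140.8 kmol.
Outlet amounts (n = n₀ + ν ξ):
  A: 183.8 − 1(140.8) = 43.01
  B: 0 + 1(140.8) = 140.8
  C: 0 + 1(140.8) = 140.8

141 kmol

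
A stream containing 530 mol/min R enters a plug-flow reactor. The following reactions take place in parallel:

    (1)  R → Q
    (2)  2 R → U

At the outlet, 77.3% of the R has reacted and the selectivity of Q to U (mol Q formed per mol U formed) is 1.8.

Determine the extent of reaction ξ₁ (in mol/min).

ξ₁ = 194 mol/min

Conversion of R: R consumed = 0.773 × 530 = 409.7 mol/min = 1ξ₁ + 2ξ₂.
Selectivity: 1ξ₁ / (1ξ₂) = 1.8 → ξ₁ = 1.8 ξ₂.
Substitute: (1·1.8 + 2) ξ₂ = 409.7 → ξ₂ = 107.8 mol/min, ξ₁ = 194.1 mol/min.
Outlet amounts (n = n₀ + Σ ν·ξ):
  R: 530 − 1(194.1) − 2(107.8) = 120.3
  Q: 0 + 1(194.1) = 194.1
  U: 0 + 1(107.8) = 107.8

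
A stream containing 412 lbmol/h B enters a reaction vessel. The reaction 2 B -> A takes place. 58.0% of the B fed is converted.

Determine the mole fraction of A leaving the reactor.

B reacted = 0.58 × 412 = 239 lbmol/h; ν_B = −2, so ξ = 239/2 = 119.5 lbmol/h.
Outlet amounts (n = n₀ + ν ξ):
  B: 412 − 2(119.5) = 173
  A: 0 + 1(119.5) = 119.5
Total out = 292.5 lbmol/h; y_A = 119.5 / 292.5 = 0.4085.

0.408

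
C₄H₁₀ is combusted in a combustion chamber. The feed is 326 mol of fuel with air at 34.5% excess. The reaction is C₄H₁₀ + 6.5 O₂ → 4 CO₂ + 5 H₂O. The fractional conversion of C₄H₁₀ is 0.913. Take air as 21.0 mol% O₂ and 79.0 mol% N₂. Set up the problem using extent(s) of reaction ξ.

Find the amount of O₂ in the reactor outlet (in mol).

Stoichiometric O₂ = 6.5 × 326 = 2119 mol; O₂ fed = 2119 × 1.345 = 2850 mol.
N₂ fed = 2850 × 79/21 = 10720 mol.
Fuel reacted = 0.913 × 326 → ξ = 297.6 mol.
Outlet (n = n₀ + ν ξ):
  C₄H₁₀: 326 − 1(297.6) = 28.36
  O₂: 2850 − 6.5(297.6) = 915.4
  N₂: 10720 (inert)
  CO₂: 0 + 4(297.6) = 1191
  H₂O: 0 + 5(297.6) = 1488

915 mol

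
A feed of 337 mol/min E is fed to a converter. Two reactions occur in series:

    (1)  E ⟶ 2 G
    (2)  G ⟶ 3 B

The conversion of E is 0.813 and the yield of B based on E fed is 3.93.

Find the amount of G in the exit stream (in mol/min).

106 mol/min

Conversion of E: E consumed = 1ξ₁ = 0.813 × 337 → ξ₁ = 274 mol/min.
Yield of B: 3ξ₂ / 337 = 3.93 → ξ₂ = 441.5 mol/min.
Outlet amounts (n = n₀ + Σ ν·ξ):
  E: 337 − 1(274) = 63.02
  G: 0 + 2(274) − 1(441.5) = 106.5
  B: 0 + 3(441.5) = 1324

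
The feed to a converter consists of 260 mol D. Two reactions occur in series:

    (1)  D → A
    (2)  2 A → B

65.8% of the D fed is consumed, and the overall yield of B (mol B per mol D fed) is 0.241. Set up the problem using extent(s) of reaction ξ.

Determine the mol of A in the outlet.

Conversion of D: D consumed = 1ξ₁ = 0.658 × 260 → ξ₁ = 171.1 mol.
Yield of B: 1ξ₂ / 260 = 0.241 → ξ₂ = 62.66 mol.
Outlet amounts (n = n₀ + Σ ν·ξ):
  D: 260 − 1(171.1) = 88.92
  A: 0 + 1(171.1) − 2(62.66) = 45.76
  B: 0 + 1(62.66) = 62.66

45.8 mol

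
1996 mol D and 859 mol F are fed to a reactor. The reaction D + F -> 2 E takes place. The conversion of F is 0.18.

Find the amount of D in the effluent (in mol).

1840 mol

F reacted = 0.18 × 859 = 154.6 mol; ν_F = −1, so ξ = 154.6/1 = 154.6 mol.
Outlet amounts (n = n₀ + ν ξ):
  D: 1996 − 1(154.6) = 1841
  F: 859 − 1(154.6) = 704.4
  E: 0 + 2(154.6) = 309.2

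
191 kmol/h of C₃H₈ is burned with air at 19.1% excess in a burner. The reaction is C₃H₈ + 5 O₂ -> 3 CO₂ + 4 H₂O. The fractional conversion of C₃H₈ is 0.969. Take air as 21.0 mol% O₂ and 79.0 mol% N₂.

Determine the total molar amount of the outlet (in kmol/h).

5790 kmol/h

Stoichiometric O₂ = 5 × 191 = 955 kmol/h; O₂ fed = 955 × 1.191 = 1137 kmol/h.
N₂ fed = 1137 × 79/21 = 4279 kmol/h.
Fuel reacted = 0.969 × 191 → ξ = 185.1 kmol/h.
Outlet (n = n₀ + ν ξ):
  C₃H₈: 191 − 1(185.1) = 5.921
  O₂: 1137 − 5(185.1) = 212
  N₂: 4279 (inert)
  CO₂: 0 + 3(185.1) = 555.2
  H₂O: 0 + 4(185.1) = 740.3
Total out = 5.921 + 212 + 4279 + 555.2 + 740.3 = 5792 kmol/h.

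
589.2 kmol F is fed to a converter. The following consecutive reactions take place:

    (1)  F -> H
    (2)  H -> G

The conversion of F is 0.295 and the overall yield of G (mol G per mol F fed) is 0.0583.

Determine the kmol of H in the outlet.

Conversion of F: F consumed = 1ξ₁ = 0.295 × 589.2 → ξ₁ = 173.8 kmol.
Yield of G: 1ξ₂ / 589.2 = 0.0583 → ξ₂ = 34.35 kmol.
Outlet amounts (n = n₀ + Σ ν·ξ):
  F: 589.2 − 1(173.8) = 415.4
  H: 0 + 1(173.8) − 1(34.35) = 139.5
  G: 0 + 1(34.35) = 34.35

139 kmol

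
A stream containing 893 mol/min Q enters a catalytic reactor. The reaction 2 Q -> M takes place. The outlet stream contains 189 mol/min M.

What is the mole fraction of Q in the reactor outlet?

0.732

For M: n = n₀ + 1ξ → 189 = 0 + 1ξ, giving ξ = 189 mol/min.
Outlet amounts (n = n₀ + ν ξ):
  Q: 893 − 2(189) = 515
  M: 0 + 1(189) = 189
Total out = 704 mol/min; y_Q = 515 / 704 = 0.7315.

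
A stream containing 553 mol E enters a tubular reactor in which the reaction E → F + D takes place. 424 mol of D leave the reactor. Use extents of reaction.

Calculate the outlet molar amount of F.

424 mol

For D: n = n₀ + 1ξ → 424 = 0 + 1ξ, giving ξ = 424 mol.
Outlet amounts (n = n₀ + ν ξ):
  E: 553 − 1(424) = 129
  F: 0 + 1(424) = 424
  D: 0 + 1(424) = 424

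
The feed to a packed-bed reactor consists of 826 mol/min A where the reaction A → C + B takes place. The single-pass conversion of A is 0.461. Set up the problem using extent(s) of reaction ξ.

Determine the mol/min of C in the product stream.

A reacted = 0.461 × 826 = 380.8 mol/min; ν_A = −1, so ξ = 380.8/1 = 380.8 mol/min.
Outlet amounts (n = n₀ + ν ξ):
  A: 826 − 1(380.8) = 445.2
  C: 0 + 1(380.8) = 380.8
  B: 0 + 1(380.8) = 380.8

381 mol/min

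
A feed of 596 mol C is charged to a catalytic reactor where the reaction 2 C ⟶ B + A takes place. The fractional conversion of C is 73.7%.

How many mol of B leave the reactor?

C reacted = 0.737 × 596 = 439.3 mol; ν_C = −2, so ξ = 439.3/2 = 219.6 mol.
Outlet amounts (n = n₀ + ν ξ):
  C: 596 − 2(219.6) = 156.7
  B: 0 + 1(219.6) = 219.6
  A: 0 + 1(219.6) = 219.6

220 mol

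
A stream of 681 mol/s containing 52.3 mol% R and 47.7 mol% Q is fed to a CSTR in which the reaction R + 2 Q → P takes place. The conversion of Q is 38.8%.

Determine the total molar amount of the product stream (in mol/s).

555 mol/s

Q reacted = 0.388 × 324.8 = 126 mol/s; ν_Q = −2, so ξ = 126/2 = 63.02 mol/s.
Outlet amounts (n = n₀ + ν ξ):
  R: 356.2 − 1(63.02) = 293.1
  Q: 324.8 − 2(63.02) = 198.8
  P: 0 + 1(63.02) = 63.02
Total out = 293.1 + 198.8 + 63.02 = 555 mol/s.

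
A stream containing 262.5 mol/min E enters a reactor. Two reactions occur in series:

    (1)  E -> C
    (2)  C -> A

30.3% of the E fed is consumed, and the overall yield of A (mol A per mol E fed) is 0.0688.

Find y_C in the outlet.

Conversion of E: E consumed = 1ξ₁ = 0.303 × 262.5 → ξ₁ = 79.54 mol/min.
Yield of A: 1ξ₂ / 262.5 = 0.0688 → ξ₂ = 18.06 mol/min.
Outlet amounts (n = n₀ + Σ ν·ξ):
  E: 262.5 − 1(79.54) = 183
  C: 0 + 1(79.54) − 1(18.06) = 61.48
  A: 0 + 1(18.06) = 18.06
Total out = 262.5 mol/min; y_C = 61.48 / 262.5 = 0.2342.

0.234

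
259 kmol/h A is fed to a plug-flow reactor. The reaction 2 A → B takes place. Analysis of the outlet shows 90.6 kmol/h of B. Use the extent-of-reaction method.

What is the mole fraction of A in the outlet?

0.462

For B: n = n₀ + 1ξ → 90.6 = 0 + 1ξ, giving ξ = 90.6 kmol/h.
Outlet amounts (n = n₀ + ν ξ):
  A: 259 − 2(90.6) = 77.8
  B: 0 + 1(90.6) = 90.6
Total out = 168.4 kmol/h; y_A = 77.8 / 168.4 = 0.462.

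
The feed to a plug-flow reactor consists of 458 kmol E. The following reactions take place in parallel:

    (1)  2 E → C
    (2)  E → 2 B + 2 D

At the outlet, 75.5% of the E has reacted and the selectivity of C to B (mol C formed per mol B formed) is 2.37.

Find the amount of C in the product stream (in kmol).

156 kmol

Conversion of E: E consumed = 0.755 × 458 = 345.8 kmol = 2ξ₁ + 1ξ₂.
Selectivity: 1ξ₁ / (2ξ₂) = 2.37 → ξ₁ = 4.74 ξ₂.
Substitute: (2·4.74 + 1) ξ₂ = 345.8 → ξ₂ = 33 kmol, ξ₁ = 156.4 kmol.
Outlet amounts (n = n₀ + Σ ν·ξ):
  E: 458 − 2(156.4) − 1(33) = 112.2
  C: 0 + 1(156.4) = 156.4
  B: 0 + 2(33) = 65.99
  D: 0 + 2(33) = 65.99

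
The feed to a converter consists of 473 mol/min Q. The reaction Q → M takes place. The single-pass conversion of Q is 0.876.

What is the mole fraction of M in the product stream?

0.876

Q reacted = 0.876 × 473 = 414.3 mol/min; ν_Q = −1, so ξ = 414.3/1 = 414.3 mol/min.
Outlet amounts (n = n₀ + ν ξ):
  Q: 473 − 1(414.3) = 58.65
  M: 0 + 1(414.3) = 414.3
Total out = 473 mol/min; y_M = 414.3 / 473 = 0.876.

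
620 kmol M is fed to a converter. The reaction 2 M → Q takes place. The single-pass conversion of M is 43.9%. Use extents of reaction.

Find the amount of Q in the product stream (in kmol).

M reacted = 0.439 × 620 = 272.2 kmol; ν_M = −2, so ξ = 272.2/2 = 136.1 kmol.
Outlet amounts (n = n₀ + ν ξ):
  M: 620 − 2(136.1) = 347.8
  Q: 0 + 1(136.1) = 136.1

136 kmol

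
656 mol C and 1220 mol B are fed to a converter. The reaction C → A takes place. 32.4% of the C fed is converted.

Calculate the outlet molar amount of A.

C reacted = 0.324 × 656 = 212.5 mol; ν_C = −1, so ξ = 212.5/1 = 212.5 mol.
Outlet amounts (n = n₀ + ν ξ):
  C: 656 − 1(212.5) = 443.5
  A: 0 + 1(212.5) = 212.5
  B: 1220 (inert)

213 mol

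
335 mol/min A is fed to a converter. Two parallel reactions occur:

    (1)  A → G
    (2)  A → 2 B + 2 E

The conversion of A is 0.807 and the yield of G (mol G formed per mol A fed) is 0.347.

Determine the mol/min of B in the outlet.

Yield of G: 1ξ₁ / 335 = 0.347 → ξ₁ = 116.2 mol/min.
Conversion of A: 1ξ₁ + 1ξ₂ = 0.807 × 335 = 270.3 → ξ₂ = 154.1 mol/min.
Outlet amounts (n = n₀ + Σ ν·ξ):
  A: 335 − 1(116.2) − 1(154.1) = 64.65
  G: 0 + 1(116.2) = 116.2
  B: 0 + 2(154.1) = 308.2
  E: 0 + 2(154.1) = 308.2

308 mol/min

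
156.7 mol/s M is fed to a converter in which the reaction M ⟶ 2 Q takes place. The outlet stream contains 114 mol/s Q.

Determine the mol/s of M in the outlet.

For Q: n = n₀ + 2ξ → 114 = 0 + 2ξ, giving ξ = 57 mol/s.
Outlet amounts (n = n₀ + ν ξ):
  M: 156.7 − 1(57) = 99.7
  Q: 0 + 2(57) = 114

99.7 mol/s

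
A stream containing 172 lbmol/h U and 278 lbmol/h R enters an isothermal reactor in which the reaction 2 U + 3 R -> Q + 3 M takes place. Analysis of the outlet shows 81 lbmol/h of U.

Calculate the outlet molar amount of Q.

45.5 lbmol/h

For U: n = n₀ − 2ξ → 81 = 172 − 2ξ, giving ξ = 45.5 lbmol/h.
Outlet amounts (n = n₀ + ν ξ):
  U: 172 − 2(45.5) = 81
  R: 278 − 3(45.5) = 141.5
  Q: 0 + 1(45.5) = 45.5
  M: 0 + 3(45.5) = 136.5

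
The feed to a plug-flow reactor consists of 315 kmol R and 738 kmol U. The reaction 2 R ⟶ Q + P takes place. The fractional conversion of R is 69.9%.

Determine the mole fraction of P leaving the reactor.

R reacted = 0.699 × 315 = 220.2 kmol; ν_R = −2, so ξ = 220.2/2 = 110.1 kmol.
Outlet amounts (n = n₀ + ν ξ):
  R: 315 − 2(110.1) = 94.82
  Q: 0 + 1(110.1) = 110.1
  P: 0 + 1(110.1) = 110.1
  U: 738 (inert)
Total out = 1053 kmol; y_P = 110.1 / 1053 = 0.1046.

0.105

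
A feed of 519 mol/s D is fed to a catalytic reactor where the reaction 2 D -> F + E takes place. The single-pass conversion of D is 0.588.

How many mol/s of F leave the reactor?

153 mol/s

D reacted = 0.588 × 519 = 305.2 mol/s; ν_D = −2, so ξ = 305.2/2 = 152.6 mol/s.
Outlet amounts (n = n₀ + ν ξ):
  D: 519 − 2(152.6) = 213.8
  F: 0 + 1(152.6) = 152.6
  E: 0 + 1(152.6) = 152.6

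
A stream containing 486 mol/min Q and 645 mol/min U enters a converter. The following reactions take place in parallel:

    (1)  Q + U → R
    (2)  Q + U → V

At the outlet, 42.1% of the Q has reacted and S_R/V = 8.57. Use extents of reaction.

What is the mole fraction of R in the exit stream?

0.198

Conversion of Q: Q consumed = 0.421 × 486 = 204.6 mol/min = 1ξ₁ + 1ξ₂.
Selectivity: 1ξ₁ / (1ξ₂) = 8.57 → ξ₁ = 8.57 ξ₂.
Substitute: (1·8.57 + 1) ξ₂ = 204.6 → ξ₂ = 21.38 mol/min, ξ₁ = 183.2 mol/min.
Outlet amounts (n = n₀ + Σ ν·ξ):
  Q: 486 − 1(183.2) − 1(21.38) = 281.4
  U: 645 − 1(183.2) − 1(21.38) = 440.4
  R: 0 + 1(183.2) = 183.2
  V: 0 + 1(21.38) = 21.38
Total out = 926.4 mol/min; y_R = 183.2 / 926.4 = 0.1978.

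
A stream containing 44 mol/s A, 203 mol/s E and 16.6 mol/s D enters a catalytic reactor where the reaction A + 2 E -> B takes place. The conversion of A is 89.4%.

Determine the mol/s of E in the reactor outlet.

A reacted = 0.894 × 44 = 39.34 mol/s; ν_A = −1, so ξ = 39.34/1 = 39.34 mol/s.
Outlet amounts (n = n₀ + ν ξ):
  A: 44 − 1(39.34) = 4.664
  E: 203 − 2(39.34) = 124.3
  B: 0 + 1(39.34) = 39.34
  D: 16.6 (inert)

124 mol/s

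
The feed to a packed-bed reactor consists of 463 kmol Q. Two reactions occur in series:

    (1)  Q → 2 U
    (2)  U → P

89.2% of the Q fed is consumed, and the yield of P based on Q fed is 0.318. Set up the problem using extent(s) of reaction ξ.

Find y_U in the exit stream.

Conversion of Q: Q consumed = 1ξ₁ = 0.892 × 463 → ξ₁ = 413 kmol.
Yield of P: 1ξ₂ / 463 = 0.318 → ξ₂ = 147.2 kmol.
Outlet amounts (n = n₀ + Σ ν·ξ):
  Q: 463 − 1(413) = 50
  U: 0 + 2(413) − 1(147.2) = 678.8
  P: 0 + 1(147.2) = 147.2
Total out = 876 kmol; y_U = 678.8 / 876 = 0.7748.

0.775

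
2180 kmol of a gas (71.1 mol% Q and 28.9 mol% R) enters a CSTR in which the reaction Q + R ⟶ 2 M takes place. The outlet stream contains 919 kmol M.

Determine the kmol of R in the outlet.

171 kmol

For M: n = n₀ + 2ξ → 919 = 0 + 2ξ, giving ξ = 459.5 kmol.
Outlet amounts (n = n₀ + ν ξ):
  Q: 1550 − 1(459.5) = 1090
  R: 630 − 1(459.5) = 170.5
  M: 0 + 2(459.5) = 919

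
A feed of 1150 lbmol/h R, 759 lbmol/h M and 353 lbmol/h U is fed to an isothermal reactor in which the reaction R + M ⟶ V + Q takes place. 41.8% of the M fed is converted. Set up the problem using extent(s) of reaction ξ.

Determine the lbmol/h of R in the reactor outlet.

M reacted = 0.418 × 759 = 317.3 lbmol/h; ν_M = −1, so ξ = 317.3/1 = 317.3 lbmol/h.
Outlet amounts (n = n₀ + ν ξ):
  R: 1150 − 1(317.3) = 832.7
  M: 759 − 1(317.3) = 441.7
  V: 0 + 1(317.3) = 317.3
  Q: 0 + 1(317.3) = 317.3
  U: 353 (inert)

833 lbmol/h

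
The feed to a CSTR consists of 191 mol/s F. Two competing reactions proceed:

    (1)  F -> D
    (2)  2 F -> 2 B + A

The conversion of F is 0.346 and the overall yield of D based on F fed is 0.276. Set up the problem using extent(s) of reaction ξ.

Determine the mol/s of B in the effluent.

13.4 mol/s

Yield of D: 1ξ₁ / 191 = 0.276 → ξ₁ = 52.72 mol/s.
Conversion of F: 1ξ₁ + 2ξ₂ = 0.346 × 191 = 66.09 → ξ₂ = 6.685 mol/s.
Outlet amounts (n = n₀ + Σ ν·ξ):
  F: 191 − 1(52.72) − 2(6.685) = 124.9
  D: 0 + 1(52.72) = 52.72
  B: 0 + 2(6.685) = 13.37
  A: 0 + 1(6.685) = 6.685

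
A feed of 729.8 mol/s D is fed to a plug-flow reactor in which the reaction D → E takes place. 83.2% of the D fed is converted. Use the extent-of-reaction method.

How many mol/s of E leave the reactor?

D reacted = 0.832 × 729.8 = 607.2 mol/s; ν_D = −1, so ξ = 607.2/1 = 607.2 mol/s.
Outlet amounts (n = n₀ + ν ξ):
  D: 729.8 − 1(607.2) = 122.6
  E: 0 + 1(607.2) = 607.2

607 mol/s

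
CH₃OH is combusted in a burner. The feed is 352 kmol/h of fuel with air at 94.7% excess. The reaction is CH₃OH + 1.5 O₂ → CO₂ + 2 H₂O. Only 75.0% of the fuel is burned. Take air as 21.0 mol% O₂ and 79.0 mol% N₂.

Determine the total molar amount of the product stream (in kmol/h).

Stoichiometric O₂ = 1.5 × 352 = 528 kmol/h; O₂ fed = 528 × 1.947 = 1028 kmol/h.
N₂ fed = 1028 × 79/21 = 3867 kmol/h.
Fuel reacted = 0.75 × 352 → ξ = 264 kmol/h.
Outlet (n = n₀ + ν ξ):
  CH₃OH: 352 − 1(264) = 88
  O₂: 1028 − 1.5(264) = 632
  N₂: 3867 (inert)
  CO₂: 0 + 1(264) = 264
  H₂O: 0 + 2(264) = 528
Total out = 88 + 632 + 3867 + 264 + 528 = 5379 kmol/h.

5380 kmol/h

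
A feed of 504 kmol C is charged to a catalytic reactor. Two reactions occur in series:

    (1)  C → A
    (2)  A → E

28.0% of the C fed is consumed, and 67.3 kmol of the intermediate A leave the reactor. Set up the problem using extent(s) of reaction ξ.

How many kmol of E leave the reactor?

73.8 kmol

Conversion of C: C consumed = 1ξ₁ = 0.28 × 504 → ξ₁ = 141.1 kmol.
A balance: n_A = 0 + 1ξ₁ − 1ξ₂ = 67.3 → ξ₂ = (1·141.1 − 67.3)/1 = 73.82 kmol.
Outlet amounts (n = n₀ + Σ ν·ξ):
  C: 504 − 1(141.1) = 362.9
  A: 0 + 1(141.1) − 1(73.82) = 67.3
  E: 0 + 1(73.82) = 73.82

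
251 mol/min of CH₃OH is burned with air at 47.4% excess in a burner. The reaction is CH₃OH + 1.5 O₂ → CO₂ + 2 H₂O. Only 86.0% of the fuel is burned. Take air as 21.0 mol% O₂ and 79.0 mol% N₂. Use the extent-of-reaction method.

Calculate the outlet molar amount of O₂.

231 mol/min

Stoichiometric O₂ = 1.5 × 251 = 376.5 mol/min; O₂ fed = 376.5 × 1.474 = 555 mol/min.
N₂ fed = 555 × 79/21 = 2088 mol/min.
Fuel reacted = 0.86 × 251 → ξ = 215.9 mol/min.
Outlet (n = n₀ + ν ξ):
  CH₃OH: 251 − 1(215.9) = 35.14
  O₂: 555 − 1.5(215.9) = 231.2
  N₂: 2088 (inert)
  CO₂: 0 + 1(215.9) = 215.9
  H₂O: 0 + 2(215.9) = 431.7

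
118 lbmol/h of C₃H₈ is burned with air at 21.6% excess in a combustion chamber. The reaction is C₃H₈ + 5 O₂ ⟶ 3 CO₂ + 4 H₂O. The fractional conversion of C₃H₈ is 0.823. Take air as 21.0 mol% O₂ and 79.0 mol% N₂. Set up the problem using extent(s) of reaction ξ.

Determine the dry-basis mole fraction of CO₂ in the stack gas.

0.0898

Stoichiometric O₂ = 5 × 118 = 590 lbmol/h; O₂ fed = 590 × 1.216 = 717.4 lbmol/h.
N₂ fed = 717.4 × 79/21 = 2699 lbmol/h.
Fuel reacted = 0.823 × 118 → ξ = 97.11 lbmol/h.
Outlet (n = n₀ + ν ξ):
  C₃H₈: 118 − 1(97.11) = 20.89
  O₂: 717.4 − 5(97.11) = 231.9
  N₂: 2699 (inert)
  CO₂: 0 + 3(97.11) = 291.3
  H₂O: 0 + 4(97.11) = 388.5
Dry total = 3243 lbmol/h; y_CO₂ (dry) = 291.3 / 3243 = 0.08984.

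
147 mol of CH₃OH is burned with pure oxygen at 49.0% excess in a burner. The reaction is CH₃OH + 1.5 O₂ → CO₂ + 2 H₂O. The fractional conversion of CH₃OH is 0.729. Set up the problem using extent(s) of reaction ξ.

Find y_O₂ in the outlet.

Stoichiometric O₂ = 1.5 × 147 = 220.5 mol; O₂ fed = 220.5 × 1.490 = 328.5 mol.
Fuel reacted = 0.729 × 147 → ξ = 107.2 mol.
Outlet (n = n₀ + ν ξ):
  CH₃OH: 147 − 1(107.2) = 39.84
  O₂: 328.5 − 1.5(107.2) = 167.8
  CO₂: 0 + 1(107.2) = 107.2
  H₂O: 0 + 2(107.2) = 214.3
Total out = 529.1 mol; y_O₂ = 167.8 / 529.1 = 0.3171.

0.317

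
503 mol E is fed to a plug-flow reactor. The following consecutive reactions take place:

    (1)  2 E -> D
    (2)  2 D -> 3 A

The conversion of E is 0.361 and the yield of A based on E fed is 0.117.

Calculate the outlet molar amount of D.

51.6 mol

Conversion of E: E consumed = 2ξ₁ = 0.361 × 503 → ξ₁ = 90.79 mol.
Yield of A: 3ξ₂ / 503 = 0.117 → ξ₂ = 19.62 mol.
Outlet amounts (n = n₀ + Σ ν·ξ):
  E: 503 − 2(90.79) = 321.4
  D: 0 + 1(90.79) − 2(19.62) = 51.56
  A: 0 + 3(19.62) = 58.85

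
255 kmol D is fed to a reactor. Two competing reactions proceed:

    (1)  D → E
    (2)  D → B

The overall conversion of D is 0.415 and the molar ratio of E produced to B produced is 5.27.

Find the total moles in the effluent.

255 kmol

Conversion of D: D consumed = 0.415 × 255 = 105.8 kmol = 1ξ₁ + 1ξ₂.
Selectivity: 1ξ₁ / (1ξ₂) = 5.27 → ξ₁ = 5.27 ξ₂.
Substitute: (1·5.27 + 1) ξ₂ = 105.8 → ξ₂ = 16.88 kmol, ξ₁ = 88.95 kmol.
Outlet amounts (n = n₀ + Σ ν·ξ):
  D: 255 − 1(88.95) − 1(16.88) = 149.2
  E: 0 + 1(88.95) = 88.95
  B: 0 + 1(16.88) = 16.88
Total out = 149.2 + 88.95 + 16.88 = 255 kmol.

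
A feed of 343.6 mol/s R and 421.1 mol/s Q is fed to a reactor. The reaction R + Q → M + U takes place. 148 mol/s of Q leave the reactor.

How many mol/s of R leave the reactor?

70.5 mol/s

For Q: n = n₀ − 1ξ → 148 = 421.1 − 1ξ, giving ξ = 273.1 mol/s.
Outlet amounts (n = n₀ + ν ξ):
  R: 343.6 − 1(273.1) = 70.5
  Q: 421.1 − 1(273.1) = 148
  M: 0 + 1(273.1) = 273.1
  U: 0 + 1(273.1) = 273.1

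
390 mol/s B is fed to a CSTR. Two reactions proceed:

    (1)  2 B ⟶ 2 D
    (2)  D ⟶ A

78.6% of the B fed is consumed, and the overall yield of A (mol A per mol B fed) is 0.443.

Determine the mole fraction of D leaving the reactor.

Conversion of B: B consumed = 2ξ₁ = 0.786 × 390 → ξ₁ = 153.3 mol/s.
Yield of A: 1ξ₂ / 390 = 0.443 → ξ₂ = 172.8 mol/s.
Outlet amounts (n = n₀ + Σ ν·ξ):
  B: 390 − 2(153.3) = 83.46
  D: 0 + 2(153.3) − 1(172.8) = 133.8
  A: 0 + 1(172.8) = 172.8
Total out = 390 mol/s; y_D = 133.8 / 390 = 0.343.

0.343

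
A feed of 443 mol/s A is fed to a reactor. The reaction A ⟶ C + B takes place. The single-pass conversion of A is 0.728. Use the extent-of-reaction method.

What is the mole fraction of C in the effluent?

A reacted = 0.728 × 443 = 322.5 mol/s; ν_A = −1, so ξ = 322.5/1 = 322.5 mol/s.
Outlet amounts (n = n₀ + ν ξ):
  A: 443 − 1(322.5) = 120.5
  C: 0 + 1(322.5) = 322.5
  B: 0 + 1(322.5) = 322.5
Total out = 765.5 mol/s; y_C = 322.5 / 765.5 = 0.4213.

0.421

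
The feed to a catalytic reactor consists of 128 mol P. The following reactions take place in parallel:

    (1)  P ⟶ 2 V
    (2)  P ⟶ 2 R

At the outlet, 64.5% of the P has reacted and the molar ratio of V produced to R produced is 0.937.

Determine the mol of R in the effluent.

Conversion of P: P consumed = 0.645 × 128 = 82.56 mol = 1ξ₁ + 1ξ₂.
Selectivity: 2ξ₁ / (2ξ₂) = 0.937 → ξ₁ = 0.937 ξ₂.
Substitute: (1·0.937 + 1) ξ₂ = 82.56 → ξ₂ = 42.62 mol, ξ₁ = 39.94 mol.
Outlet amounts (n = n₀ + Σ ν·ξ):
  P: 128 − 1(39.94) − 1(42.62) = 45.44
  V: 0 + 2(39.94) = 79.87
  R: 0 + 2(42.62) = 85.25

85.2 mol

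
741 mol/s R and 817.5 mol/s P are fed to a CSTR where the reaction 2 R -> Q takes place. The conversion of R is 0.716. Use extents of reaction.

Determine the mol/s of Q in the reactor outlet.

265 mol/s

R reacted = 0.716 × 741 = 530.6 mol/s; ν_R = −2, so ξ = 530.6/2 = 265.3 mol/s.
Outlet amounts (n = n₀ + ν ξ):
  R: 741 − 2(265.3) = 210.4
  Q: 0 + 1(265.3) = 265.3
  P: 817.5 (inert)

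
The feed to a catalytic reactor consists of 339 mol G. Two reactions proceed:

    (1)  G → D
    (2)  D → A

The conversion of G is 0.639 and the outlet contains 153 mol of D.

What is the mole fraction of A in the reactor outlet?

Conversion of G: G consumed = 1ξ₁ = 0.639 × 339 → ξ₁ = 216.6 mol.
D balance: n_D = 0 + 1ξ₁ − 1ξ₂ = 153 → ξ₂ = (1·216.6 − 153)/1 = 63.62 mol.
Outlet amounts (n = n₀ + Σ ν·ξ):
  G: 339 − 1(216.6) = 122.4
  D: 0 + 1(216.6) − 1(63.62) = 153
  A: 0 + 1(63.62) = 63.62
Total out = 339 mol; y_A = 63.62 / 339 = 0.1877.

0.188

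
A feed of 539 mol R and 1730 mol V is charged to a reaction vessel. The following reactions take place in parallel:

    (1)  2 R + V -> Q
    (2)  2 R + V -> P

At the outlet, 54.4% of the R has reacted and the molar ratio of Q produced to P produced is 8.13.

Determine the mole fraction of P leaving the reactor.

0.00813

Conversion of R: R consumed = 0.544 × 539 = 293.2 mol = 2ξ₁ + 2ξ₂.
Selectivity: 1ξ₁ / (1ξ₂) = 8.13 → ξ₁ = 8.13 ξ₂.
Substitute: (2·8.13 + 2) ξ₂ = 293.2 → ξ₂ = 16.06 mol, ξ₁ = 130.6 mol.
Outlet amounts (n = n₀ + Σ ν·ξ):
  R: 539 − 2(130.6) − 2(16.06) = 245.8
  V: 1730 − 1(130.6) − 1(16.06) = 1583
  Q: 0 + 1(130.6) = 130.6
  P: 0 + 1(16.06) = 16.06
Total out = 1976 mol; y_P = 16.06 / 1976 = 0.008127.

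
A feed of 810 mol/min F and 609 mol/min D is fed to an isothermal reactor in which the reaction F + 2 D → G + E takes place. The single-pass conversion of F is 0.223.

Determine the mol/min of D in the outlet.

F reacted = 0.223 × 810 = 180.6 mol/min; ν_F = −1, so ξ = 180.6/1 = 180.6 mol/min.
Outlet amounts (n = n₀ + ν ξ):
  F: 810 − 1(180.6) = 629.4
  D: 609 − 2(180.6) = 247.7
  G: 0 + 1(180.6) = 180.6
  E: 0 + 1(180.6) = 180.6

248 mol/min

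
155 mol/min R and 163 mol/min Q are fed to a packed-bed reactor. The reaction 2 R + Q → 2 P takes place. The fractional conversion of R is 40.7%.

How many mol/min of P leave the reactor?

R reacted = 0.407 × 155 = 63.08 mol/min; ν_R = −2, so ξ = 63.08/2 = 31.54 mol/min.
Outlet amounts (n = n₀ + ν ξ):
  R: 155 − 2(31.54) = 91.92
  Q: 163 − 1(31.54) = 131.5
  P: 0 + 2(31.54) = 63.08

63.1 mol/min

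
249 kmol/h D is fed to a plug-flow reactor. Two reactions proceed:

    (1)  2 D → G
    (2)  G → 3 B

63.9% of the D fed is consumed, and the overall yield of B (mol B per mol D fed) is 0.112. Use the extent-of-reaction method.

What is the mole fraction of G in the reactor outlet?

Conversion of D: D consumed = 2ξ₁ = 0.639 × 249 → ξ₁ = 79.56 kmol/h.
Yield of B: 3ξ₂ / 249 = 0.112 → ξ₂ = 9.296 kmol/h.
Outlet amounts (n = n₀ + Σ ν·ξ):
  D: 249 − 2(79.56) = 89.89
  G: 0 + 1(79.56) − 1(9.296) = 70.26
  B: 0 + 3(9.296) = 27.89
Total out = 188 kmol/h; y_G = 70.26 / 188 = 0.3736.

0.374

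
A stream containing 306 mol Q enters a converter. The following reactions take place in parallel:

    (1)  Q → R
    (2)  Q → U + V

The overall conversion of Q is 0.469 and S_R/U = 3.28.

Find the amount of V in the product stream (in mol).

Conversion of Q: Q consumed = 0.469 × 306 = 143.5 mol = 1ξ₁ + 1ξ₂.
Selectivity: 1ξ₁ / (1ξ₂) = 3.28 → ξ₁ = 3.28 ξ₂.
Substitute: (1·3.28 + 1) ξ₂ = 143.5 → ξ₂ = 33.53 mol, ξ₁ = 110 mol.
Outlet amounts (n = n₀ + Σ ν·ξ):
  Q: 306 − 1(110) − 1(33.53) = 162.5
  R: 0 + 1(110) = 110
  U: 0 + 1(33.53) = 33.53
  V: 0 + 1(33.53) = 33.53

33.5 mol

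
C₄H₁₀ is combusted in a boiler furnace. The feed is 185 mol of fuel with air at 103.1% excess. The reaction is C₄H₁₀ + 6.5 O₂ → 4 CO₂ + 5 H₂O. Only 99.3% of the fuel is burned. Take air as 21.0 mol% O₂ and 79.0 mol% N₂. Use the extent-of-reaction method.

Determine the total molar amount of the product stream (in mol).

Stoichiometric O₂ = 6.5 × 185 = 1202 mol; O₂ fed = 1202 × 2.031 = 2442 mol.
N₂ fed = 2442 × 79/21 = 9188 mol.
Fuel reacted = 0.993 × 185 → ξ = 183.7 mol.
Outlet (n = n₀ + ν ξ):
  C₄H₁₀: 185 − 1(183.7) = 1.295
  O₂: 2442 − 6.5(183.7) = 1248
  N₂: 9188 (inert)
  CO₂: 0 + 4(183.7) = 734.8
  H₂O: 0 + 5(183.7) = 918.5
Total out = 1.295 + 1248 + 9188 + 734.8 + 918.5 = 12090 mol.

12100 mol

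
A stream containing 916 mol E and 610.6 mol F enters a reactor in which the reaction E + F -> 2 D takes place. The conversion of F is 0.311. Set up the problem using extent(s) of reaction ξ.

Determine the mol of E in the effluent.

F reacted = 0.311 × 610.6 = 189.9 mol; ν_F = −1, so ξ = 189.9/1 = 189.9 mol.
Outlet amounts (n = n₀ + ν ξ):
  E: 916 − 1(189.9) = 726.1
  F: 610.6 − 1(189.9) = 420.7
  D: 0 + 2(189.9) = 379.8

726 mol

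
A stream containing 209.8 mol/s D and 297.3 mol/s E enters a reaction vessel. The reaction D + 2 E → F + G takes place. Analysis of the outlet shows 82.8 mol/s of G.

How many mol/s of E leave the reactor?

For G: n = n₀ + 1ξ → 82.8 = 0 + 1ξ, giving ξ = 82.8 mol/s.
Outlet amounts (n = n₀ + ν ξ):
  D: 209.8 − 1(82.8) = 127
  E: 297.3 − 2(82.8) = 131.7
  F: 0 + 1(82.8) = 82.8
  G: 0 + 1(82.8) = 82.8

132 mol/s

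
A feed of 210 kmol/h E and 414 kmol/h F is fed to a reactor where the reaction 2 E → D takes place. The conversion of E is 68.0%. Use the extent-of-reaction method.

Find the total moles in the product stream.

E reacted = 0.68 × 210 = 142.8 kmol/h; ν_E = −2, so ξ = 142.8/2 = 71.4 kmol/h.
Outlet amounts (n = n₀ + ν ξ):
  E: 210 − 2(71.4) = 67.2
  D: 0 + 1(71.4) = 71.4
  F: 414 (inert)
Total out = 67.2 + 71.4 + 414 = 552.6 kmol/h.

553 kmol/h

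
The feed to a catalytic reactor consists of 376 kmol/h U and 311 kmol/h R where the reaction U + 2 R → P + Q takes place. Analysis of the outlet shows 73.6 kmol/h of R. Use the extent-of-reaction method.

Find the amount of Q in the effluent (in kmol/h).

For R: n = n₀ − 2ξ → 73.6 = 311 − 2ξ, giving ξ = 118.7 kmol/h.
Outlet amounts (n = n₀ + ν ξ):
  U: 376 − 1(118.7) = 257.3
  R: 311 − 2(118.7) = 73.6
  P: 0 + 1(118.7) = 118.7
  Q: 0 + 1(118.7) = 118.7

119 kmol/h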